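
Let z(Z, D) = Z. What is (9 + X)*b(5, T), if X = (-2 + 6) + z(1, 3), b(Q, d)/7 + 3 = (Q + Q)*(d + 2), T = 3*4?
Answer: 13426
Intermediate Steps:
T = 12
b(Q, d) = -21 + 14*Q*(2 + d) (b(Q, d) = -21 + 7*((Q + Q)*(d + 2)) = -21 + 7*((2*Q)*(2 + d)) = -21 + 7*(2*Q*(2 + d)) = -21 + 14*Q*(2 + d))
X = 5 (X = (-2 + 6) + 1 = 4 + 1 = 5)
(9 + X)*b(5, T) = (9 + 5)*(-21 + 28*5 + 14*5*12) = 14*(-21 + 140 + 840) = 14*959 = 13426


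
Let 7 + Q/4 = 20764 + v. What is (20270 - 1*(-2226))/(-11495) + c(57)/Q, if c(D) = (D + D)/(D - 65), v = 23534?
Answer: -839083189/428736880 ≈ -1.9571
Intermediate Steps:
Q = 177164 (Q = -28 + 4*(20764 + 23534) = -28 + 4*44298 = -28 + 177192 = 177164)
c(D) = 2*D/(-65 + D) (c(D) = (2*D)/(-65 + D) = 2*D/(-65 + D))
(20270 - 1*(-2226))/(-11495) + c(57)/Q = (20270 - 1*(-2226))/(-11495) + (2*57/(-65 + 57))/177164 = (20270 + 2226)*(-1/11495) + (2*57/(-8))*(1/177164) = 22496*(-1/11495) + (2*57*(-⅛))*(1/177164) = -1184/605 - 57/4*1/177164 = -1184/605 - 57/708656 = -839083189/428736880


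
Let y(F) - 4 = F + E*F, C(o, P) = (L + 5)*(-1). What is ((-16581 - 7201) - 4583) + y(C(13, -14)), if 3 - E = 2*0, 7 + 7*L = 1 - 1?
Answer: -28377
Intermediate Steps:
L = -1 (L = -1 + (1 - 1)/7 = -1 + (1/7)*0 = -1 + 0 = -1)
E = 3 (E = 3 - 2*0 = 3 - 1*0 = 3 + 0 = 3)
C(o, P) = -4 (C(o, P) = (-1 + 5)*(-1) = 4*(-1) = -4)
y(F) = 4 + 4*F (y(F) = 4 + (F + 3*F) = 4 + 4*F)
((-16581 - 7201) - 4583) + y(C(13, -14)) = ((-16581 - 7201) - 4583) + (4 + 4*(-4)) = (-23782 - 4583) + (4 - 16) = -28365 - 12 = -28377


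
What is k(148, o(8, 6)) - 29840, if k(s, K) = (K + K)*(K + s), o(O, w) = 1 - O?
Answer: -31814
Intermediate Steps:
k(s, K) = 2*K*(K + s) (k(s, K) = (2*K)*(K + s) = 2*K*(K + s))
k(148, o(8, 6)) - 29840 = 2*(1 - 1*8)*((1 - 1*8) + 148) - 29840 = 2*(1 - 8)*((1 - 8) + 148) - 29840 = 2*(-7)*(-7 + 148) - 29840 = 2*(-7)*141 - 29840 = -1974 - 29840 = -31814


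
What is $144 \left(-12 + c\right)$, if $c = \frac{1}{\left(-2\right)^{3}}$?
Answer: $-1746$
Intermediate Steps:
$c = - \frac{1}{8}$ ($c = \frac{1}{-8} = - \frac{1}{8} \approx -0.125$)
$144 \left(-12 + c\right) = 144 \left(-12 - \frac{1}{8}\right) = 144 \left(- \frac{97}{8}\right) = -1746$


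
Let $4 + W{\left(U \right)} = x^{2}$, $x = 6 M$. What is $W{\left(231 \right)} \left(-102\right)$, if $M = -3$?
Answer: $-32640$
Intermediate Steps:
$x = -18$ ($x = 6 \left(-3\right) = -18$)
$W{\left(U \right)} = 320$ ($W{\left(U \right)} = -4 + \left(-18\right)^{2} = -4 + 324 = 320$)
$W{\left(231 \right)} \left(-102\right) = 320 \left(-102\right) = -32640$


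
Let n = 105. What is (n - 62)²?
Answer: 1849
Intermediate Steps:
(n - 62)² = (105 - 62)² = 43² = 1849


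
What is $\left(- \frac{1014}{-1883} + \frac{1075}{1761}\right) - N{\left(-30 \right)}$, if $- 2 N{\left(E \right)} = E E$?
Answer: $\frac{1495993229}{3315963} \approx 451.15$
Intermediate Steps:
$N{\left(E \right)} = - \frac{E^{2}}{2}$ ($N{\left(E \right)} = - \frac{E E}{2} = - \frac{E^{2}}{2}$)
$\left(- \frac{1014}{-1883} + \frac{1075}{1761}\right) - N{\left(-30 \right)} = \left(- \frac{1014}{-1883} + \frac{1075}{1761}\right) - - \frac{\left(-30\right)^{2}}{2} = \left(\left(-1014\right) \left(- \frac{1}{1883}\right) + 1075 \cdot \frac{1}{1761}\right) - \left(- \frac{1}{2}\right) 900 = \left(\frac{1014}{1883} + \frac{1075}{1761}\right) - -450 = \frac{3809879}{3315963} + 450 = \frac{1495993229}{3315963}$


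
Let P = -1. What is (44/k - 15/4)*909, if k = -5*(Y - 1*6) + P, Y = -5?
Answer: -32017/12 ≈ -2668.1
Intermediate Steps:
k = 54 (k = -5*(-5 - 1*6) - 1 = -5*(-5 - 6) - 1 = -5*(-11) - 1 = 55 - 1 = 54)
(44/k - 15/4)*909 = (44/54 - 15/4)*909 = (44*(1/54) - 15*¼)*909 = (22/27 - 15/4)*909 = -317/108*909 = -32017/12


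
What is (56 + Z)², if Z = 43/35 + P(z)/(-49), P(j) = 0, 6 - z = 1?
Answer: 4012009/1225 ≈ 3275.1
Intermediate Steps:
z = 5 (z = 6 - 1*1 = 6 - 1 = 5)
Z = 43/35 (Z = 43/35 + 0/(-49) = 43*(1/35) + 0*(-1/49) = 43/35 + 0 = 43/35 ≈ 1.2286)
(56 + Z)² = (56 + 43/35)² = (2003/35)² = 4012009/1225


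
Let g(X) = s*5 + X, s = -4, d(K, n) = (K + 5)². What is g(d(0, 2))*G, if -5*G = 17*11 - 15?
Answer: -172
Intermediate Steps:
d(K, n) = (5 + K)²
G = -172/5 (G = -(17*11 - 15)/5 = -(187 - 15)/5 = -⅕*172 = -172/5 ≈ -34.400)
g(X) = -20 + X (g(X) = -4*5 + X = -20 + X)
g(d(0, 2))*G = (-20 + (5 + 0)²)*(-172/5) = (-20 + 5²)*(-172/5) = (-20 + 25)*(-172/5) = 5*(-172/5) = -172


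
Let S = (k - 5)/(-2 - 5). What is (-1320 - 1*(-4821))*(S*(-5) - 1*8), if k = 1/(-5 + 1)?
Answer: -164547/4 ≈ -41137.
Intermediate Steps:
k = -1/4 (k = 1/(-4) = -1/4 ≈ -0.25000)
S = 3/4 (S = (-1/4 - 5)/(-2 - 5) = -21/4/(-7) = -21/4*(-1/7) = 3/4 ≈ 0.75000)
(-1320 - 1*(-4821))*(S*(-5) - 1*8) = (-1320 - 1*(-4821))*((3/4)*(-5) - 1*8) = (-1320 + 4821)*(-15/4 - 8) = 3501*(-47/4) = -164547/4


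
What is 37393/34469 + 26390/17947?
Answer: 1580729081/618615143 ≈ 2.5553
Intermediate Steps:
37393/34469 + 26390/17947 = 1580729081/618615143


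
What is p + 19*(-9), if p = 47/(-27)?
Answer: -4664/27 ≈ -172.74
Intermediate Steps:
p = -47/27 (p = 47*(-1/27) = -47/27 ≈ -1.7407)
p + 19*(-9) = -47/27 + 19*(-9) = -47/27 - 171 = -4664/27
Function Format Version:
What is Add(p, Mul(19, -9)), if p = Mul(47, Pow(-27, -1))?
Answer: Rational(-4664, 27) ≈ -172.74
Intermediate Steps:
p = Rational(-47, 27) (p = Mul(47, Rational(-1, 27)) = Rational(-47, 27) ≈ -1.7407)
Add(p, Mul(19, -9)) = Add(Rational(-47, 27), Mul(19, -9)) = Add(Rational(-47, 27), -171) = Rational(-4664, 27)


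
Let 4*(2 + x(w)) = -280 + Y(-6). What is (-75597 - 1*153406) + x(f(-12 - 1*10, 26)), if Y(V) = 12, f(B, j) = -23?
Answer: -229072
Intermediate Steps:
x(w) = -69 (x(w) = -2 + (-280 + 12)/4 = -2 + (¼)*(-268) = -2 - 67 = -69)
(-75597 - 1*153406) + x(f(-12 - 1*10, 26)) = (-75597 - 1*153406) - 69 = (-75597 - 153406) - 69 = -229003 - 69 = -229072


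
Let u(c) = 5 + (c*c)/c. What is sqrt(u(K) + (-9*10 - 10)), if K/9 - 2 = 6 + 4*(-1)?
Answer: I*sqrt(59) ≈ 7.6811*I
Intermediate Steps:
K = 36 (K = 18 + 9*(6 + 4*(-1)) = 18 + 9*(6 - 4) = 18 + 9*2 = 18 + 18 = 36)
u(c) = 5 + c (u(c) = 5 + c**2/c = 5 + c)
sqrt(u(K) + (-9*10 - 10)) = sqrt((5 + 36) + (-9*10 - 10)) = sqrt(41 + (-90 - 10)) = sqrt(41 - 100) = sqrt(-59) = I*sqrt(59)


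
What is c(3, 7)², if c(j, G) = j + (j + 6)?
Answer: 144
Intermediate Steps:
c(j, G) = 6 + 2*j (c(j, G) = j + (6 + j) = 6 + 2*j)
c(3, 7)² = (6 + 2*3)² = (6 + 6)² = 12² = 144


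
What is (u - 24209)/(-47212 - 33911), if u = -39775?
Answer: 21328/27041 ≈ 0.78873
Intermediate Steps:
(u - 24209)/(-47212 - 33911) = (-39775 - 24209)/(-47212 - 33911) = -63984/(-81123) = -63984*(-1/81123) = 21328/27041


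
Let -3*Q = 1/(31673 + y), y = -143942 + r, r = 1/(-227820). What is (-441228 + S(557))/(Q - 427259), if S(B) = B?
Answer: 11271096625562851/10928056244018539 ≈ 1.0314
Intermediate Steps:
r = -1/227820 ≈ -4.3894e-6
y = -32792866441/227820 (y = -143942 - 1/227820 = -32792866441/227820 ≈ -1.4394e+5)
Q = 75940/25577123581 (Q = -1/(3*(31673 - 32792866441/227820)) = -1/(3*(-25577123581/227820)) = -⅓*(-227820/25577123581) = 75940/25577123581 ≈ 2.9691e-6)
(-441228 + S(557))/(Q - 427259) = (-441228 + 557)/(75940/25577123581 - 427259) = -440671/(-10928056244018539/25577123581) = -440671*(-25577123581/10928056244018539) = 11271096625562851/10928056244018539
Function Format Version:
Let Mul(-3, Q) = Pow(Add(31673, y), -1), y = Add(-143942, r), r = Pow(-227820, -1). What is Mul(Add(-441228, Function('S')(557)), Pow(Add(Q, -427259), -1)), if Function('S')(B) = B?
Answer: Rational(11271096625562851, 10928056244018539) ≈ 1.0314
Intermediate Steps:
r = Rational(-1, 227820) ≈ -4.3894e-6
y = Rational(-32792866441, 227820) (y = Add(-143942, Rational(-1, 227820)) = Rational(-32792866441, 227820) ≈ -1.4394e+5)
Q = Rational(75940, 25577123581) (Q = Mul(Rational(-1, 3), Pow(Add(31673, Rational(-32792866441, 227820)), -1)) = Mul(Rational(-1, 3), Pow(Rational(-25577123581, 227820), -1)) = Mul(Rational(-1, 3), Rational(-227820, 25577123581)) = Rational(75940, 25577123581) ≈ 2.9691e-6)
Mul(Add(-441228, Function('S')(557)), Pow(Add(Q, -427259), -1)) = Mul(Add(-441228, 557), Pow(Add(Rational(75940, 25577123581), -427259), -1)) = Mul(-440671, Pow(Rational(-10928056244018539, 25577123581), -1)) = Mul(-440671, Rational(-25577123581, 10928056244018539)) = Rational(11271096625562851, 10928056244018539)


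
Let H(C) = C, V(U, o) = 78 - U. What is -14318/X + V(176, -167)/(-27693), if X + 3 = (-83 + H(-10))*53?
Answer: 22055095/7587882 ≈ 2.9066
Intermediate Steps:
X = -4932 (X = -3 + (-83 - 10)*53 = -3 - 93*53 = -3 - 4929 = -4932)
-14318/X + V(176, -167)/(-27693) = -14318/(-4932) + (78 - 1*176)/(-27693) = -14318*(-1/4932) + (78 - 176)*(-1/27693) = 7159/2466 - 98*(-1/27693) = 7159/2466 + 98/27693 = 22055095/7587882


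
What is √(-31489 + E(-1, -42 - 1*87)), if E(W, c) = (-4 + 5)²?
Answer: 16*I*√123 ≈ 177.45*I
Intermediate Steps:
E(W, c) = 1 (E(W, c) = 1² = 1)
√(-31489 + E(-1, -42 - 1*87)) = √(-31489 + 1) = √(-31488) = 16*I*√123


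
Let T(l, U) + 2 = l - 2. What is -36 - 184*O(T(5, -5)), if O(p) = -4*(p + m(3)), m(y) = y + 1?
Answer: 3644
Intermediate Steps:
m(y) = 1 + y
T(l, U) = -4 + l (T(l, U) = -2 + (l - 2) = -2 + (-2 + l) = -4 + l)
O(p) = -16 - 4*p (O(p) = -4*(p + (1 + 3)) = -4*(p + 4) = -4*(4 + p) = -16 - 4*p)
-36 - 184*O(T(5, -5)) = -36 - 184*(-16 - 4*(-4 + 5)) = -36 - 184*(-16 - 4*1) = -36 - 184*(-16 - 4) = -36 - 184*(-20) = -36 + 3680 = 3644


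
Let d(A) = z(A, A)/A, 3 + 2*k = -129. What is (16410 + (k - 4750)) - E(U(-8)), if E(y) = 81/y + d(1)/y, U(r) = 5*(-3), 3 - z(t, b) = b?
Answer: 173993/15 ≈ 11600.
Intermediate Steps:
k = -66 (k = -3/2 + (½)*(-129) = -3/2 - 129/2 = -66)
z(t, b) = 3 - b
U(r) = -15
d(A) = (3 - A)/A
E(y) = 83/y (E(y) = 81/y + ((3 - 1*1)/1)/y = 81/y + (1*(3 - 1))/y = 81/y + (1*2)/y = 81/y + 2/y = 83/y)
(16410 + (k - 4750)) - E(U(-8)) = (16410 + (-66 - 4750)) - 83/(-15) = (16410 - 4816) - 83*(-1)/15 = 11594 - 1*(-83/15) = 11594 + 83/15 = 173993/15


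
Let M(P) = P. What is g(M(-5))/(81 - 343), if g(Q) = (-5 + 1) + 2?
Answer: 1/131 ≈ 0.0076336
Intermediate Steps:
g(Q) = -2 (g(Q) = -4 + 2 = -2)
g(M(-5))/(81 - 343) = -2/(81 - 343) = -2/(-262) = -1/262*(-2) = 1/131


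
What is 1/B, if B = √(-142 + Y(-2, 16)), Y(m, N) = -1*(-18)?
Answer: -I*√31/62 ≈ -0.089803*I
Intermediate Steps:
Y(m, N) = 18
B = 2*I*√31 (B = √(-142 + 18) = √(-124) = 2*I*√31 ≈ 11.136*I)
1/B = 1/(2*I*√31) = -I*√31/62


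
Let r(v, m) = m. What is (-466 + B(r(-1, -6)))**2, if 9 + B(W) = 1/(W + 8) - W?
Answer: 877969/4 ≈ 2.1949e+5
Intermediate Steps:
B(W) = -9 + 1/(8 + W) - W (B(W) = -9 + (1/(W + 8) - W) = -9 + (1/(8 + W) - W) = -9 + 1/(8 + W) - W)
(-466 + B(r(-1, -6)))**2 = (-466 + (-71 - 1*(-6)**2 - 17*(-6))/(8 - 6))**2 = (-466 + (-71 - 1*36 + 102)/2)**2 = (-466 + (-71 - 36 + 102)/2)**2 = (-466 + (1/2)*(-5))**2 = (-466 - 5/2)**2 = (-937/2)**2 = 877969/4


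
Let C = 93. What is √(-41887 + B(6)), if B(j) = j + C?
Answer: 2*I*√10447 ≈ 204.42*I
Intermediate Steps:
B(j) = 93 + j (B(j) = j + 93 = 93 + j)
√(-41887 + B(6)) = √(-41887 + (93 + 6)) = √(-41887 + 99) = √(-41788) = 2*I*√10447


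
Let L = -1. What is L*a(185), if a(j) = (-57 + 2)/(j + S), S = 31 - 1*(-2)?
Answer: 55/218 ≈ 0.25229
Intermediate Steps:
S = 33 (S = 31 + 2 = 33)
a(j) = -55/(33 + j) (a(j) = (-57 + 2)/(j + 33) = -55/(33 + j))
L*a(185) = -(-55)/(33 + 185) = -(-55)/218 = -1*(-55/218) = 55/218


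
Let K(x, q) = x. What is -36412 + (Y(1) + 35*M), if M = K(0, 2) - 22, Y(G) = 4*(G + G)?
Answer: -37174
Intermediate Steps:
Y(G) = 8*G (Y(G) = 4*(2*G) = 8*G)
M = -22 (M = 0 - 22 = -22)
-36412 + (Y(1) + 35*M) = -36412 + (8*1 + 35*(-22)) = -36412 + (8 - 770) = -36412 - 762 = -37174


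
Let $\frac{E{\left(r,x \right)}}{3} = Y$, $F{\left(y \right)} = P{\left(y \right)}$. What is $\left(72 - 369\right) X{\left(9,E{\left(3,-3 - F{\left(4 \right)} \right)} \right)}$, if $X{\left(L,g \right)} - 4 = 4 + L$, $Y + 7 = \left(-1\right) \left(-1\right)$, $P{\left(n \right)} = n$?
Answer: $-5049$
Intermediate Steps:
$F{\left(y \right)} = y$
$Y = -6$ ($Y = -7 - -1 = -7 + 1 = -6$)
$E{\left(r,x \right)} = -18$ ($E{\left(r,x \right)} = 3 \left(-6\right) = -18$)
$X{\left(L,g \right)} = 8 + L$ ($X{\left(L,g \right)} = 4 + \left(4 + L\right) = 8 + L$)
$\left(72 - 369\right) X{\left(9,E{\left(3,-3 - F{\left(4 \right)} \right)} \right)} = \left(72 - 369\right) \left(8 + 9\right) = \left(-297\right) 17 = -5049$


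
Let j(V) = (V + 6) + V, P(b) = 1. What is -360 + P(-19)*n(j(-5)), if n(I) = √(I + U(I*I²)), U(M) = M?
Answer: -360 + 2*I*√17 ≈ -360.0 + 8.2462*I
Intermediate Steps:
j(V) = 6 + 2*V (j(V) = (6 + V) + V = 6 + 2*V)
n(I) = √(I + I³) (n(I) = √(I + I*I²) = √(I + I³))
-360 + P(-19)*n(j(-5)) = -360 + 1*√((6 + 2*(-5)) + (6 + 2*(-5))³) = -360 + 1*√((6 - 10) + (6 - 10)³) = -360 + 1*√(-4 + (-4)³) = -360 + 1*√(-4 - 64) = -360 + 1*√(-68) = -360 + 1*(2*I*√17) = -360 + 2*I*√17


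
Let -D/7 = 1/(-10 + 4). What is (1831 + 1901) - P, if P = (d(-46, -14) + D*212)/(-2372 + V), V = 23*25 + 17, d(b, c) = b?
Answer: 4982371/1335 ≈ 3732.1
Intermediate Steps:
D = 7/6 (D = -7/(-10 + 4) = -7/(-6) = -7*(-⅙) = 7/6 ≈ 1.1667)
V = 592 (V = 575 + 17 = 592)
P = -151/1335 (P = (-46 + (7/6)*212)/(-2372 + 592) = (-46 + 742/3)/(-1780) = (604/3)*(-1/1780) = -151/1335 ≈ -0.11311)
(1831 + 1901) - P = (1831 + 1901) - 1*(-151/1335) = 3732 + 151/1335 = 4982371/1335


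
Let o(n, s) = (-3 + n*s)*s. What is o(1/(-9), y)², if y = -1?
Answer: 676/81 ≈ 8.3457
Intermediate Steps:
o(n, s) = s*(-3 + n*s)
o(1/(-9), y)² = (-(-3 - 1/(-9)))² = (-(-3 - ⅑*(-1)))² = (-(-3 + ⅑))² = (-1*(-26/9))² = (26/9)² = 676/81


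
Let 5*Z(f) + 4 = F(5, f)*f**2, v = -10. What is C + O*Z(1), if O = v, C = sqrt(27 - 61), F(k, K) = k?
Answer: -2 + I*sqrt(34) ≈ -2.0 + 5.831*I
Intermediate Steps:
C = I*sqrt(34) (C = sqrt(-34) = I*sqrt(34) ≈ 5.8309*I)
O = -10
Z(f) = -4/5 + f**2 (Z(f) = -4/5 + (5*f**2)/5 = -4/5 + f**2)
C + O*Z(1) = I*sqrt(34) - 10*(-4/5 + 1**2) = I*sqrt(34) - 10*(-4/5 + 1) = I*sqrt(34) - 10*1/5 = I*sqrt(34) - 2 = -2 + I*sqrt(34)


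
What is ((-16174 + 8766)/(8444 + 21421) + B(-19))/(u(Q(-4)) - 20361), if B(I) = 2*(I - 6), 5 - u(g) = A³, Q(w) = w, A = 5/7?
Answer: 514725694/208524388545 ≈ 0.0024684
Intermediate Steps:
A = 5/7 (A = 5*(⅐) = 5/7 ≈ 0.71429)
u(g) = 1590/343 (u(g) = 5 - (5/7)³ = 5 - 1*125/343 = 5 - 125/343 = 1590/343)
B(I) = -12 + 2*I (B(I) = 2*(-6 + I) = -12 + 2*I)
((-16174 + 8766)/(8444 + 21421) + B(-19))/(u(Q(-4)) - 20361) = ((-16174 + 8766)/(8444 + 21421) + (-12 + 2*(-19)))/(1590/343 - 20361) = (-7408/29865 + (-12 - 38))/(-6982233/343) = (-7408*1/29865 - 50)*(-343/6982233) = (-7408/29865 - 50)*(-343/6982233) = -1500658/29865*(-343/6982233) = 514725694/208524388545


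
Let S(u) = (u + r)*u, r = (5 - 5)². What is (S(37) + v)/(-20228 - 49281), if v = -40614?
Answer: 39245/69509 ≈ 0.56460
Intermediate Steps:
r = 0 (r = 0² = 0)
S(u) = u² (S(u) = (u + 0)*u = u*u = u²)
(S(37) + v)/(-20228 - 49281) = (37² - 40614)/(-20228 - 49281) = (1369 - 40614)/(-69509) = -39245*(-1/69509) = 39245/69509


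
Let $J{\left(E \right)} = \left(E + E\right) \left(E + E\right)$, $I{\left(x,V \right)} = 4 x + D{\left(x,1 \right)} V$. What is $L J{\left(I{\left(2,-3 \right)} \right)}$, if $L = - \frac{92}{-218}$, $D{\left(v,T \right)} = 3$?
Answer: $\frac{184}{109} \approx 1.6881$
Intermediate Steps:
$I{\left(x,V \right)} = 3 V + 4 x$ ($I{\left(x,V \right)} = 4 x + 3 V = 3 V + 4 x$)
$J{\left(E \right)} = 4 E^{2}$ ($J{\left(E \right)} = 2 E 2 E = 4 E^{2}$)
$L = \frac{46}{109}$ ($L = \left(-92\right) \left(- \frac{1}{218}\right) = \frac{46}{109} \approx 0.42202$)
$L J{\left(I{\left(2,-3 \right)} \right)} = \frac{46 \cdot 4 \left(3 \left(-3\right) + 4 \cdot 2\right)^{2}}{109} = \frac{46 \cdot 4 \left(-9 + 8\right)^{2}}{109} = \frac{46 \cdot 4 \left(-1\right)^{2}}{109} = \frac{46 \cdot 4 \cdot 1}{109} = \frac{46}{109} \cdot 4 = \frac{184}{109}$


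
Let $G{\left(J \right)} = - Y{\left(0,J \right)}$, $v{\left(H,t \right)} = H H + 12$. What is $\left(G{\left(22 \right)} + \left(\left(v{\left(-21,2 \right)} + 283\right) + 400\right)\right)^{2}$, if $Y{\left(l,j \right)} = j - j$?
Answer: $1290496$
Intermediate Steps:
$Y{\left(l,j \right)} = 0$
$v{\left(H,t \right)} = 12 + H^{2}$ ($v{\left(H,t \right)} = H^{2} + 12 = 12 + H^{2}$)
$G{\left(J \right)} = 0$ ($G{\left(J \right)} = \left(-1\right) 0 = 0$)
$\left(G{\left(22 \right)} + \left(\left(v{\left(-21,2 \right)} + 283\right) + 400\right)\right)^{2} = \left(0 + \left(\left(\left(12 + \left(-21\right)^{2}\right) + 283\right) + 400\right)\right)^{2} = \left(0 + \left(\left(\left(12 + 441\right) + 283\right) + 400\right)\right)^{2} = \left(0 + \left(\left(453 + 283\right) + 400\right)\right)^{2} = \left(0 + \left(736 + 400\right)\right)^{2} = \left(0 + 1136\right)^{2} = 1136^{2} = 1290496$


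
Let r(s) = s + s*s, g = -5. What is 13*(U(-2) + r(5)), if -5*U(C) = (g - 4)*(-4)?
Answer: 1482/5 ≈ 296.40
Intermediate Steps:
r(s) = s + s²
U(C) = -36/5 (U(C) = -(-5 - 4)*(-4)/5 = -(-9)*(-4)/5 = -⅕*36 = -36/5)
13*(U(-2) + r(5)) = 13*(-36/5 + 5*(1 + 5)) = 13*(-36/5 + 5*6) = 13*(-36/5 + 30) = 13*(114/5) = 1482/5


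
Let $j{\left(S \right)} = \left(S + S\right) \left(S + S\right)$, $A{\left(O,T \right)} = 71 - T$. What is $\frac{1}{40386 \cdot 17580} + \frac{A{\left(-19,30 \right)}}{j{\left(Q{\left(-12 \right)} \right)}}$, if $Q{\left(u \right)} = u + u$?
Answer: $\frac{134765849}{7573182720} \approx 0.017795$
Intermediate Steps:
$Q{\left(u \right)} = 2 u$
$j{\left(S \right)} = 4 S^{2}$ ($j{\left(S \right)} = 2 S 2 S = 4 S^{2}$)
$\frac{1}{40386 \cdot 17580} + \frac{A{\left(-19,30 \right)}}{j{\left(Q{\left(-12 \right)} \right)}} = \frac{1}{40386 \cdot 17580} + \frac{71 - 30}{4 \left(2 \left(-12\right)\right)^{2}} = \frac{1}{40386} \cdot \frac{1}{17580} + \frac{71 - 30}{4 \left(-24\right)^{2}} = \frac{1}{709985880} + \frac{41}{4 \cdot 576} = \frac{1}{709985880} + \frac{41}{2304} = \frac{134765849}{7573182720}$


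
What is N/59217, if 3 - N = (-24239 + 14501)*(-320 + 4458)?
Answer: 13431949/19739 ≈ 680.48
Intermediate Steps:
N = 40295847 (N = 3 - (-24239 + 14501)*(-320 + 4458) = 3 - (-9738)*4138 = 3 - 1*(-40295844) = 3 + 40295844 = 40295847)
N/59217 = 40295847/59217 = 40295847*(1/59217) = 13431949/19739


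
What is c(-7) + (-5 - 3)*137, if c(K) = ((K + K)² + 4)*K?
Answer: -2496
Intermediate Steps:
c(K) = K*(4 + 4*K²) (c(K) = ((2*K)² + 4)*K = (4*K² + 4)*K = (4 + 4*K²)*K = K*(4 + 4*K²))
c(-7) + (-5 - 3)*137 = 4*(-7)*(1 + (-7)²) + (-5 - 3)*137 = 4*(-7)*(1 + 49) - 8*137 = 4*(-7)*50 - 1096 = -1400 - 1096 = -2496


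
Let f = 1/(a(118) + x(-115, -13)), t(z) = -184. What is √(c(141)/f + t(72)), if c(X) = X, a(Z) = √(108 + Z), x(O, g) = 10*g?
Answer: √(-18514 + 141*√226) ≈ 128.04*I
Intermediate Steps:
f = 1/(-130 + √226) (f = 1/(√(108 + 118) + 10*(-13)) = 1/(√226 - 130) = 1/(-130 + √226) ≈ -0.0086982)
√(c(141)/f + t(72)) = √(141/(-65/8337 - √226/16674) - 184) = √(-184 + 141/(-65/8337 - √226/16674))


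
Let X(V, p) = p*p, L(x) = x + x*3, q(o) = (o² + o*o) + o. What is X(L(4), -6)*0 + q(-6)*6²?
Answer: 2376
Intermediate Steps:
q(o) = o + 2*o² (q(o) = (o² + o²) + o = 2*o² + o = o + 2*o²)
L(x) = 4*x (L(x) = x + 3*x = 4*x)
X(V, p) = p²
X(L(4), -6)*0 + q(-6)*6² = (-6)²*0 - 6*(1 + 2*(-6))*6² = 36*0 - 6*(1 - 12)*36 = 0 - 6*(-11)*36 = 0 + 66*36 = 0 + 2376 = 2376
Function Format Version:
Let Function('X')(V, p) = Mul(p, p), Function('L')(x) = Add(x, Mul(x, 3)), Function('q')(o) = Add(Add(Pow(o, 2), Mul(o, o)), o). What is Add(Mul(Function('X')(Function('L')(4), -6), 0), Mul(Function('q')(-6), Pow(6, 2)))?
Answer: 2376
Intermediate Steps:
Function('q')(o) = Add(o, Mul(2, Pow(o, 2))) (Function('q')(o) = Add(Add(Pow(o, 2), Pow(o, 2)), o) = Add(Mul(2, Pow(o, 2)), o) = Add(o, Mul(2, Pow(o, 2))))
Function('L')(x) = Mul(4, x) (Function('L')(x) = Add(x, Mul(3, x)) = Mul(4, x))
Function('X')(V, p) = Pow(p, 2)
Add(Mul(Function('X')(Function('L')(4), -6), 0), Mul(Function('q')(-6), Pow(6, 2))) = Add(Mul(Pow(-6, 2), 0), Mul(Mul(-6, Add(1, Mul(2, -6))), Pow(6, 2))) = Add(Mul(36, 0), Mul(Mul(-6, Add(1, -12)), 36)) = Add(0, Mul(Mul(-6, -11), 36)) = Add(0, Mul(66, 36)) = Add(0, 2376) = 2376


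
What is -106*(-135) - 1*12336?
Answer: 1974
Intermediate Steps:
-106*(-135) - 1*12336 = 14310 - 12336 = 1974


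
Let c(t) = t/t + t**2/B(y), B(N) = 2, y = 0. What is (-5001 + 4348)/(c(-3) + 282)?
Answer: -1306/575 ≈ -2.2713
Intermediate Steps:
c(t) = 1 + t**2/2 (c(t) = t/t + t**2/2 = 1 + t**2*(1/2) = 1 + t**2/2)
(-5001 + 4348)/(c(-3) + 282) = (-5001 + 4348)/((1 + (1/2)*(-3)**2) + 282) = -653/((1 + (1/2)*9) + 282) = -653/((1 + 9/2) + 282) = -653/(11/2 + 282) = -653/575/2 = -653*2/575 = -1306/575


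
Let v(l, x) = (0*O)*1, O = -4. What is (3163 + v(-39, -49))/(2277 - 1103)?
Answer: 3163/1174 ≈ 2.6942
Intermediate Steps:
v(l, x) = 0 (v(l, x) = (0*(-4))*1 = 0*1 = 0)
(3163 + v(-39, -49))/(2277 - 1103) = (3163 + 0)/(2277 - 1103) = 3163/1174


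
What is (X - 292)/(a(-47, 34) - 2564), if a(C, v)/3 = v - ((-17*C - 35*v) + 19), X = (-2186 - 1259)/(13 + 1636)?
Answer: 484953/2219554 ≈ 0.21849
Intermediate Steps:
X = -3445/1649 ≈ -2.0891
a(C, v) = -57 + 51*C + 108*v (a(C, v) = 3*(v - ((-17*C - 35*v) + 19)) = 3*(v - ((-35*v - 17*C) + 19)) = 3*(v - (19 - 35*v - 17*C)) = 3*(v + (-19 + 17*C + 35*v)) = 3*(-19 + 17*C + 36*v) = -57 + 51*C + 108*v)
(X - 292)/(a(-47, 34) - 2564) = (-3445/1649 - 292)/((-57 + 51*(-47) + 108*34) - 2564) = -484953/(1649*((-57 - 2397 + 3672) - 2564)) = -484953/(1649*(1218 - 2564)) = -484953/1649/(-1346) = -484953/1649*(-1/1346) = 484953/2219554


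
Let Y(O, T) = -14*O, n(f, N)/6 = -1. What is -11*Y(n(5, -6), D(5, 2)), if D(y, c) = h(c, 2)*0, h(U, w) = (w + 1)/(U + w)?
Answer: -924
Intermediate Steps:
h(U, w) = (1 + w)/(U + w)
D(y, c) = 0 (D(y, c) = ((1 + 2)/(c + 2))*0 = (3/(2 + c))*0 = 0)
n(f, N) = -6 (n(f, N) = 6*(-1) = -6)
-11*Y(n(5, -6), D(5, 2)) = -(-154)*(-6) = -11*84 = -924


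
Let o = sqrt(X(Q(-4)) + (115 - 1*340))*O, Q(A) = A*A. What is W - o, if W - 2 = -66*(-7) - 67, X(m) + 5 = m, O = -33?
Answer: 397 + 33*I*sqrt(214) ≈ 397.0 + 482.75*I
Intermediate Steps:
Q(A) = A**2
X(m) = -5 + m
o = -33*I*sqrt(214) (o = sqrt((-5 + (-4)**2) + (115 - 1*340))*(-33) = sqrt((-5 + 16) + (115 - 340))*(-33) = sqrt(11 - 225)*(-33) = sqrt(-214)*(-33) = (I*sqrt(214))*(-33) = -33*I*sqrt(214) ≈ -482.75*I)
W = 397 (W = 2 + (-66*(-7) - 67) = 2 + (462 - 67) = 2 + 395 = 397)
W - o = 397 - (-33)*I*sqrt(214) = 397 + 33*I*sqrt(214)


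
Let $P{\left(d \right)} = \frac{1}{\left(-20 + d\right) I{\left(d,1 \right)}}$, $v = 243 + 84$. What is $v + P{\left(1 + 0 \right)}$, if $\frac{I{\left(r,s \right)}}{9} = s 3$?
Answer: $\frac{167750}{513} \approx 327.0$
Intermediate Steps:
$I{\left(r,s \right)} = 27 s$ ($I{\left(r,s \right)} = 9 s 3 = 9 \cdot 3 s = 27 s$)
$v = 327$
$P{\left(d \right)} = \frac{1}{27 \left(-20 + d\right)}$ ($P{\left(d \right)} = \frac{1}{\left(-20 + d\right) 27 \cdot 1} = \frac{1}{\left(-20 + d\right) 27} = \frac{1}{-20 + d} \frac{1}{27} = \frac{1}{27 \left(-20 + d\right)}$)
$v + P{\left(1 + 0 \right)} = 327 + \frac{1}{27 \left(-20 + \left(1 + 0\right)\right)} = 327 + \frac{1}{27 \left(-20 + 1\right)} = 327 + \frac{1}{27 \left(-19\right)} = 327 + \frac{1}{27} \left(- \frac{1}{19}\right) = 327 - \frac{1}{513} = \frac{167750}{513}$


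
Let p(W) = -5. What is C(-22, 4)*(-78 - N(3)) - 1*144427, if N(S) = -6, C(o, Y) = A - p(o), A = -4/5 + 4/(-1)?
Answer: -722207/5 ≈ -1.4444e+5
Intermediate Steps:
A = -24/5 (A = -4*⅕ + 4*(-1) = -⅘ - 4 = -24/5 ≈ -4.8000)
C(o, Y) = ⅕ (C(o, Y) = -24/5 - 1*(-5) = -24/5 + 5 = ⅕)
C(-22, 4)*(-78 - N(3)) - 1*144427 = (-78 - 1*(-6))/5 - 1*144427 = (-78 + 6)/5 - 144427 = (⅕)*(-72) - 144427 = -72/5 - 144427 = -722207/5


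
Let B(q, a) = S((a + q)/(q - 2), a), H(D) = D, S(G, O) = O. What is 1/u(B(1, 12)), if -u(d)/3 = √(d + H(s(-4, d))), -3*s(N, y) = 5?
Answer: -√93/93 ≈ -0.10370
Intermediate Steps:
s(N, y) = -5/3 (s(N, y) = -⅓*5 = -5/3)
B(q, a) = a
u(d) = -3*√(-5/3 + d) (u(d) = -3*√(d - 5/3) = -3*√(-5/3 + d))
1/u(B(1, 12)) = 1/(-√(-15 + 9*12)) = 1/(-√(-15 + 108)) = 1/(-√93) = -√93/93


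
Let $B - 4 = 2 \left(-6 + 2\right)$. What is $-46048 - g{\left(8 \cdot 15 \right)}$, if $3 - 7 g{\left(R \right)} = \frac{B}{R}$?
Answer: $- \frac{1381453}{30} \approx -46048.0$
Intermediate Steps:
$B = -4$ ($B = 4 + 2 \left(-6 + 2\right) = 4 + 2 \left(-4\right) = 4 - 8 = -4$)
$g{\left(R \right)} = \frac{3}{7} + \frac{4}{7 R}$ ($g{\left(R \right)} = \frac{3}{7} - \frac{\left(-4\right) \frac{1}{R}}{7} = \frac{3}{7} + \frac{4}{7 R}$)
$-46048 - g{\left(8 \cdot 15 \right)} = -46048 - \frac{4 + 3 \cdot 8 \cdot 15}{7 \cdot 8 \cdot 15} = -46048 - \frac{4 + 3 \cdot 120}{7 \cdot 120} = -46048 - \frac{1}{7} \cdot \frac{1}{120} \left(4 + 360\right) = -46048 - \frac{1}{7} \cdot \frac{1}{120} \cdot 364 = -46048 - \frac{13}{30} = - \frac{1381453}{30}$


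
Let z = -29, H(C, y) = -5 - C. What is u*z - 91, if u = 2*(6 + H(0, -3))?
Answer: -149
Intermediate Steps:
u = 2 (u = 2*(6 + (-5 - 1*0)) = 2*(6 + (-5 + 0)) = 2*(6 - 5) = 2*1 = 2)
u*z - 91 = 2*(-29) - 91 = -58 - 91 = -149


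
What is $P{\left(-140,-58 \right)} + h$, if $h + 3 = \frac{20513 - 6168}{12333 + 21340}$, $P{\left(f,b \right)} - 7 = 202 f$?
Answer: $- \frac{6305453}{223} \approx -28276.0$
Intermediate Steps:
$P{\left(f,b \right)} = 7 + 202 f$
$h = - \frac{574}{223}$ ($h = -3 + \frac{20513 - 6168}{12333 + 21340} = -3 + \frac{14345}{33673} = -3 + 14345 \cdot \frac{1}{33673} = -3 + \frac{95}{223} = - \frac{574}{223} \approx -2.574$)
$P{\left(-140,-58 \right)} + h = \left(7 + 202 \left(-140\right)\right) - \frac{574}{223} = \left(7 - 28280\right) - \frac{574}{223} = -28273 - \frac{574}{223} = - \frac{6305453}{223}$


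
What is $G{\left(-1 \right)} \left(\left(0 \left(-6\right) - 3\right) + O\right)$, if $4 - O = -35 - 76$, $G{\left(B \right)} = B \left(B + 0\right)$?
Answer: $112$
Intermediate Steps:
$G{\left(B \right)} = B^{2}$ ($G{\left(B \right)} = B B = B^{2}$)
$O = 115$ ($O = 4 - \left(-35 - 76\right) = 4 - -111 = 4 + 111 = 115$)
$G{\left(-1 \right)} \left(\left(0 \left(-6\right) - 3\right) + O\right) = \left(-1\right)^{2} \left(\left(0 \left(-6\right) - 3\right) + 115\right) = 1 \left(\left(0 - 3\right) + 115\right) = 1 \left(-3 + 115\right) = 1 \cdot 112 = 112$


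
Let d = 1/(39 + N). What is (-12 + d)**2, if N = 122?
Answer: 3728761/25921 ≈ 143.85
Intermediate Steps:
d = 1/161 (d = 1/(39 + 122) = 1/161 ≈ 0.0062112)
(-12 + d)**2 = (-12 + 1/161)**2 = (-1931/161)**2 = 3728761/25921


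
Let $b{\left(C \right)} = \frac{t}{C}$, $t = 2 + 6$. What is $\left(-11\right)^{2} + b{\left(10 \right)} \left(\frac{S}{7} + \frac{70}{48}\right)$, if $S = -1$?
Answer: $\frac{25631}{210} \approx 122.05$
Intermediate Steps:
$t = 8$
$b{\left(C \right)} = \frac{8}{C}$
$\left(-11\right)^{2} + b{\left(10 \right)} \left(\frac{S}{7} + \frac{70}{48}\right) = \left(-11\right)^{2} + \frac{8}{10} \left(- \frac{1}{7} + \frac{70}{48}\right) = 121 + 8 \cdot \frac{1}{10} \left(\left(-1\right) \frac{1}{7} + 70 \cdot \frac{1}{48}\right) = 121 + \frac{4 \left(- \frac{1}{7} + \frac{35}{24}\right)}{5} = 121 + \frac{4}{5} \cdot \frac{221}{168} = 121 + \frac{221}{210} = \frac{25631}{210}$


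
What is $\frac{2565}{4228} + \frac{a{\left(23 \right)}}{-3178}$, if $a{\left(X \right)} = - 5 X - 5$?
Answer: $\frac{618495}{959756} \approx 0.64443$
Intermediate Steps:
$a{\left(X \right)} = -5 - 5 X$
$\frac{2565}{4228} + \frac{a{\left(23 \right)}}{-3178} = \frac{2565}{4228} + \frac{-5 - 115}{-3178} = 2565 \cdot \frac{1}{4228} + \left(-5 - 115\right) \left(- \frac{1}{3178}\right) = \frac{2565}{4228} - - \frac{60}{1589} = \frac{2565}{4228} + \frac{60}{1589} = \frac{618495}{959756}$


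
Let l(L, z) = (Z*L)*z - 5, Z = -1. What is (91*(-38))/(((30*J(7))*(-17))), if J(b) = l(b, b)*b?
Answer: -247/13770 ≈ -0.017938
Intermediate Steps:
l(L, z) = -5 - L*z (l(L, z) = (-L)*z - 5 = -L*z - 5 = -5 - L*z)
J(b) = b*(-5 - b²) (J(b) = (-5 - b*b)*b = (-5 - b²)*b = b*(-5 - b²))
(91*(-38))/(((30*J(7))*(-17))) = (91*(-38))/(((30*(7*(-5 - 1*7²)))*(-17))) = -3458*(-1/(3570*(-5 - 1*49))) = -3458*(-1/(3570*(-5 - 49))) = -3458/((30*(7*(-54)))*(-17)) = -3458/((30*(-378))*(-17)) = -3458/((-11340*(-17))) = -3458/192780 = -3458*1/192780 = -247/13770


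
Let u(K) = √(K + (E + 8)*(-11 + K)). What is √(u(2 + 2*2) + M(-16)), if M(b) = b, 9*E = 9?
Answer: √(-16 + I*√39) ≈ 0.76667 + 4.0728*I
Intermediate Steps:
E = 1 (E = (⅑)*9 = 1)
u(K) = √(-99 + 10*K) (u(K) = √(K + (1 + 8)*(-11 + K)) = √(K + 9*(-11 + K)) = √(K + (-99 + 9*K)) = √(-99 + 10*K))
√(u(2 + 2*2) + M(-16)) = √(√(-99 + 10*(2 + 2*2)) - 16) = √(√(-99 + 10*(2 + 4)) - 16) = √(√(-99 + 10*6) - 16) = √(√(-99 + 60) - 16) = √(√(-39) - 16) = √(I*√39 - 16) = √(-16 + I*√39)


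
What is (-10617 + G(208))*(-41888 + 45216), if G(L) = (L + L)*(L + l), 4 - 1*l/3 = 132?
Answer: -278996224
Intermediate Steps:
l = -384 (l = 12 - 3*132 = 12 - 396 = -384)
G(L) = 2*L*(-384 + L) (G(L) = (L + L)*(L - 384) = (2*L)*(-384 + L) = 2*L*(-384 + L))
(-10617 + G(208))*(-41888 + 45216) = (-10617 + 2*208*(-384 + 208))*(-41888 + 45216) = (-10617 + 2*208*(-176))*3328 = (-10617 - 73216)*3328 = -83833*3328 = -278996224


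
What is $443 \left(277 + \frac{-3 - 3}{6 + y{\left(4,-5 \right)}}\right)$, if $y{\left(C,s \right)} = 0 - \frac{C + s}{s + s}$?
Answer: $\frac{7213369}{59} \approx 1.2226 \cdot 10^{5}$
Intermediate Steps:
$y{\left(C,s \right)} = - \frac{C + s}{2 s}$ ($y{\left(C,s \right)} = 0 - \frac{C + s}{2 s} = - \frac{C + s}{2 s}$)
$443 \left(277 + \frac{-3 - 3}{6 + y{\left(4,-5 \right)}}\right) = 443 \left(277 + \frac{-3 - 3}{6 + \frac{\left(-1\right) 4 - -5}{2 \left(-5\right)}}\right) = 443 \left(277 + \frac{1}{6 + \frac{1}{2} \left(- \frac{1}{5}\right) \left(-4 + 5\right)} \left(-6\right)\right) = 443 \left(277 + \frac{1}{6 + \frac{1}{2} \left(- \frac{1}{5}\right) 1} \left(-6\right)\right) = 443 \left(277 + \frac{1}{6 - \frac{1}{10}} \left(-6\right)\right) = 443 \left(277 + \frac{1}{\frac{59}{10}} \left(-6\right)\right) = 443 \left(277 + \frac{10}{59} \left(-6\right)\right) = 443 \left(277 - \frac{60}{59}\right) = 443 \cdot \frac{16283}{59} = \frac{7213369}{59}$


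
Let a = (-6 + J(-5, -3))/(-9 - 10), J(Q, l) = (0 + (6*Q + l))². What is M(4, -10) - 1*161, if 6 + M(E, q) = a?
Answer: -224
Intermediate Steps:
J(Q, l) = (l + 6*Q)² (J(Q, l) = (0 + (l + 6*Q))² = (l + 6*Q)²)
a = -57 (a = (-6 + (-3 + 6*(-5))²)/(-9 - 10) = (-6 + (-3 - 30)²)/(-19) = (-6 + (-33)²)*(-1/19) = (-6 + 1089)*(-1/19) = 1083*(-1/19) = -57)
M(E, q) = -63 (M(E, q) = -6 - 57 = -63)
M(4, -10) - 1*161 = -63 - 1*161 = -63 - 161 = -224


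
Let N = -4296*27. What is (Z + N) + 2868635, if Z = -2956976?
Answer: -204333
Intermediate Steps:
N = -115992
(Z + N) + 2868635 = (-2956976 - 115992) + 2868635 = -3072968 + 2868635 = -204333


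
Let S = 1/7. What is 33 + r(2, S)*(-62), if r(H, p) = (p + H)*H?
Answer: -1629/7 ≈ -232.71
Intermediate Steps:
S = 1/7 ≈ 0.14286
r(H, p) = H*(H + p) (r(H, p) = (H + p)*H = H*(H + p))
33 + r(2, S)*(-62) = 33 + (2*(2 + 1/7))*(-62) = 33 + (2*(15/7))*(-62) = 33 + (30/7)*(-62) = 33 - 1860/7 = -1629/7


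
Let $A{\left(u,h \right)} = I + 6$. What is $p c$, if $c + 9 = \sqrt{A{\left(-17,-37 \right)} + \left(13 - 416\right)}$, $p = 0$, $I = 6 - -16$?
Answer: $0$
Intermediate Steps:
$I = 22$ ($I = 6 + 16 = 22$)
$A{\left(u,h \right)} = 28$ ($A{\left(u,h \right)} = 22 + 6 = 28$)
$c = -9 + 5 i \sqrt{15}$ ($c = -9 + \sqrt{28 + \left(13 - 416\right)} = -9 + \sqrt{28 - 403} = -9 + \sqrt{-375} = -9 + 5 i \sqrt{15} \approx -9.0 + 19.365 i$)
$p c = 0 \left(-9 + 5 i \sqrt{15}\right) = 0$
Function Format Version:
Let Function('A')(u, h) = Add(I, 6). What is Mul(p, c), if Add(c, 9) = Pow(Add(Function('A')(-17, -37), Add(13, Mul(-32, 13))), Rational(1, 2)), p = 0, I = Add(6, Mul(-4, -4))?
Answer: 0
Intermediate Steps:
I = 22 (I = Add(6, 16) = 22)
Function('A')(u, h) = 28 (Function('A')(u, h) = Add(22, 6) = 28)
c = Add(-9, Mul(5, I, Pow(15, Rational(1, 2)))) (c = Add(-9, Pow(Add(28, Add(13, Mul(-32, 13))), Rational(1, 2))) = Add(-9, Pow(Add(28, Add(13, -416)), Rational(1, 2))) = Add(-9, Pow(Add(28, -403), Rational(1, 2))) = Add(-9, Pow(-375, Rational(1, 2))) = Add(-9, Mul(5, I, Pow(15, Rational(1, 2)))) ≈ Add(-9.0000, Mul(19.365, I)))
Mul(p, c) = Mul(0, Add(-9, Mul(5, I, Pow(15, Rational(1, 2))))) = 0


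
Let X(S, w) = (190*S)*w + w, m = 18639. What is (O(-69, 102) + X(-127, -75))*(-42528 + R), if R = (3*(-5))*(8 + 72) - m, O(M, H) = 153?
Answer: -112873542876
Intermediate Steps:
X(S, w) = w + 190*S*w (X(S, w) = 190*S*w + w = w + 190*S*w)
R = -19839 (R = (3*(-5))*(8 + 72) - 1*18639 = -15*80 - 18639 = -1200 - 18639 = -19839)
(O(-69, 102) + X(-127, -75))*(-42528 + R) = (153 - 75*(1 + 190*(-127)))*(-42528 - 19839) = (153 - 75*(1 - 24130))*(-62367) = (153 - 75*(-24129))*(-62367) = (153 + 1809675)*(-62367) = 1809828*(-62367) = -112873542876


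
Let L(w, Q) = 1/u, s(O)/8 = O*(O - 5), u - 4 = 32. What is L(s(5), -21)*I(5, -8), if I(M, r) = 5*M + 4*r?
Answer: -7/36 ≈ -0.19444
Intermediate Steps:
u = 36 (u = 4 + 32 = 36)
I(M, r) = 4*r + 5*M
s(O) = 8*O*(-5 + O) (s(O) = 8*(O*(O - 5)) = 8*(O*(-5 + O)) = 8*O*(-5 + O))
L(w, Q) = 1/36
L(s(5), -21)*I(5, -8) = (4*(-8) + 5*5)/36 = (-32 + 25)/36 = (1/36)*(-7) = -7/36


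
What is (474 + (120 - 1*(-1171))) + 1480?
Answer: 3245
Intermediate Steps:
(474 + (120 - 1*(-1171))) + 1480 = (474 + (120 + 1171)) + 1480 = (474 + 1291) + 1480 = 1765 + 1480 = 3245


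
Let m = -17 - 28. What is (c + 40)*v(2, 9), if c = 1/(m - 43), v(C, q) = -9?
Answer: -31671/88 ≈ -359.90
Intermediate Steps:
m = -45
c = -1/88 (c = 1/(-45 - 43) = 1/(-88) = -1/88 ≈ -0.011364)
(c + 40)*v(2, 9) = (-1/88 + 40)*(-9) = (3519/88)*(-9) = -31671/88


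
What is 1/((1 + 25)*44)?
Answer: 1/1144 ≈ 0.00087413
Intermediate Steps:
1/((1 + 25)*44) = 1/(26*44) = 1/1144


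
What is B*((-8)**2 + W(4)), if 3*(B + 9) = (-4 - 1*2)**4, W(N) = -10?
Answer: 22842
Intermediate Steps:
B = 423 (B = -9 + (-4 - 1*2)**4/3 = -9 + (-4 - 2)**4/3 = -9 + (1/3)*(-6)**4 = -9 + (1/3)*1296 = -9 + 432 = 423)
B*((-8)**2 + W(4)) = 423*((-8)**2 - 10) = 423*(64 - 10) = 423*54 = 22842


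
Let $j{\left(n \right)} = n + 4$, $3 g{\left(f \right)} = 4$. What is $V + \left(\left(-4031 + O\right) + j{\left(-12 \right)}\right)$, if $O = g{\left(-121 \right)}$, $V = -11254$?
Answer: $- \frac{45875}{3} \approx -15292.0$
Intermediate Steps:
$g{\left(f \right)} = \frac{4}{3}$ ($g{\left(f \right)} = \frac{1}{3} \cdot 4 = \frac{4}{3}$)
$j{\left(n \right)} = 4 + n$
$O = \frac{4}{3} \approx 1.3333$
$V + \left(\left(-4031 + O\right) + j{\left(-12 \right)}\right) = -11254 + \left(\left(-4031 + \frac{4}{3}\right) + \left(4 - 12\right)\right) = -11254 - \frac{12113}{3} = - \frac{45875}{3}$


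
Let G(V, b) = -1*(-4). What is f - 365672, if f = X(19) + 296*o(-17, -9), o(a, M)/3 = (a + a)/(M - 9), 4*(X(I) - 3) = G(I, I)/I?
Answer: -20747522/57 ≈ -3.6399e+5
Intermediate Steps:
G(V, b) = 4
X(I) = 3 + 1/I (X(I) = 3 + (4/I)/4 = 3 + 1/I)
o(a, M) = 6*a/(-9 + M) (o(a, M) = 3*((a + a)/(M - 9)) = 3*((2*a)/(-9 + M)) = 3*(2*a/(-9 + M)) = 6*a/(-9 + M))
f = 95782/57 (f = (3 + 1/19) + 296*(6*(-17)/(-9 - 9)) = (3 + 1/19) + 296*(6*(-17)/(-18)) = 58/19 + 296*(6*(-17)*(-1/18)) = 58/19 + 296*(17/3) = 58/19 + 5032/3 = 95782/57 ≈ 1680.4)
f - 365672 = 95782/57 - 365672 = -20747522/57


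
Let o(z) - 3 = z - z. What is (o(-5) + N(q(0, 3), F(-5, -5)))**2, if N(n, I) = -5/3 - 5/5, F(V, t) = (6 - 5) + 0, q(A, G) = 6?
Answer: 1/9 ≈ 0.11111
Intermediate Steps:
F(V, t) = 1 (F(V, t) = 1 + 0 = 1)
o(z) = 3 (o(z) = 3 + (z - z) = 3 + 0 = 3)
N(n, I) = -8/3 (N(n, I) = -5*1/3 - 5*1/5 = -5/3 - 1 = -8/3)
(o(-5) + N(q(0, 3), F(-5, -5)))**2 = (3 - 8/3)**2 = (1/3)**2 = 1/9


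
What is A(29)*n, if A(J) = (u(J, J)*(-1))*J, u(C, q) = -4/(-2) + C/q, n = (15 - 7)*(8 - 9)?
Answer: 696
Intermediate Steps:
n = -8 (n = 8*(-1) = -8)
u(C, q) = 2 + C/q (u(C, q) = -4*(-1/2) + C/q = 2 + C/q)
A(J) = -3*J (A(J) = ((2 + J/J)*(-1))*J = ((2 + 1)*(-1))*J = (3*(-1))*J = -3*J)
A(29)*n = -3*29*(-8) = -87*(-8) = 696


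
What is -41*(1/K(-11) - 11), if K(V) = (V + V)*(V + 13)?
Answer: 19885/44 ≈ 451.93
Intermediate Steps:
K(V) = 2*V*(13 + V) (K(V) = (2*V)*(13 + V) = 2*V*(13 + V))
-41*(1/K(-11) - 11) = -41*(1/(2*(-11)*(13 - 11)) - 11) = -41*(1/(2*(-11)*2) - 11) = -41*(1/(-44) - 11) = -41*(-1/44 - 11) = -41*(-485/44) = 19885/44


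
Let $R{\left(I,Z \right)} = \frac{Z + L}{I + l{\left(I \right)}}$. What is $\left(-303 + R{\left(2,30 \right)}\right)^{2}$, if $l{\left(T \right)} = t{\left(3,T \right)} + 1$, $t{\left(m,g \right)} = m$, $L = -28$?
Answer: $\frac{824464}{9} \approx 91607.0$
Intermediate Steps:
$l{\left(T \right)} = 4$ ($l{\left(T \right)} = 3 + 1 = 4$)
$R{\left(I,Z \right)} = \frac{-28 + Z}{4 + I}$ ($R{\left(I,Z \right)} = \frac{Z - 28}{I + 4} = \frac{-28 + Z}{4 + I}$)
$\left(-303 + R{\left(2,30 \right)}\right)^{2} = \left(-303 + \frac{-28 + 30}{4 + 2}\right)^{2} = \left(-303 + \frac{1}{6} \cdot 2\right)^{2} = \left(-303 + \frac{1}{3}\right)^{2} = \left(- \frac{908}{3}\right)^{2} = \frac{824464}{9}$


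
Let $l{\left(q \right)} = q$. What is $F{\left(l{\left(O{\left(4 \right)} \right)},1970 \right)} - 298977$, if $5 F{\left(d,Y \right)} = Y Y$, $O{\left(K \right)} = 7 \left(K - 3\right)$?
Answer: $477203$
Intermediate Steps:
$O{\left(K \right)} = -21 + 7 K$ ($O{\left(K \right)} = 7 \left(-3 + K\right) = -21 + 7 K$)
$F{\left(d,Y \right)} = \frac{Y^{2}}{5}$ ($F{\left(d,Y \right)} = \frac{Y Y}{5} = \frac{Y^{2}}{5}$)
$F{\left(l{\left(O{\left(4 \right)} \right)},1970 \right)} - 298977 = \frac{1970^{2}}{5} - 298977 = \frac{1}{5} \cdot 3880900 - 298977 = 776180 - 298977 = 477203$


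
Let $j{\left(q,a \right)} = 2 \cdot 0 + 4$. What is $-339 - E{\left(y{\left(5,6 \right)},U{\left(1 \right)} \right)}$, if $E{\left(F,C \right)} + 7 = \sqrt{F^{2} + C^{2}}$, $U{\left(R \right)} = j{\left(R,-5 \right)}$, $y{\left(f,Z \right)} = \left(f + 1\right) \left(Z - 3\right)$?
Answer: $-332 - 2 \sqrt{85} \approx -350.44$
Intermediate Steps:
$j{\left(q,a \right)} = 4$ ($j{\left(q,a \right)} = 0 + 4 = 4$)
$y{\left(f,Z \right)} = \left(1 + f\right) \left(-3 + Z\right)$
$U{\left(R \right)} = 4$
$E{\left(F,C \right)} = -7 + \sqrt{C^{2} + F^{2}}$ ($E{\left(F,C \right)} = -7 + \sqrt{F^{2} + C^{2}} = -7 + \sqrt{C^{2} + F^{2}}$)
$-339 - E{\left(y{\left(5,6 \right)},U{\left(1 \right)} \right)} = -339 - \left(-7 + \sqrt{4^{2} + \left(-3 + 6 - 15 + 6 \cdot 5\right)^{2}}\right) = -339 - \left(-7 + \sqrt{16 + \left(-3 + 6 - 15 + 30\right)^{2}}\right) = -339 - \left(-7 + \sqrt{16 + 18^{2}}\right) = -339 - \left(-7 + \sqrt{16 + 324}\right) = -339 - \left(-7 + \sqrt{340}\right) = -339 - \left(-7 + 2 \sqrt{85}\right) = -339 + \left(7 - 2 \sqrt{85}\right) = -332 - 2 \sqrt{85}$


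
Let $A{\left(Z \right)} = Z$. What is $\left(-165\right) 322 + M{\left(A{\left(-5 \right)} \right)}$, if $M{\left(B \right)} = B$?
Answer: $-53135$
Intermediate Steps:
$\left(-165\right) 322 + M{\left(A{\left(-5 \right)} \right)} = \left(-165\right) 322 - 5 = -53130 - 5 = -53135$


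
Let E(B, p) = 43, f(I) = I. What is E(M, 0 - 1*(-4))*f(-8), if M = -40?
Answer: -344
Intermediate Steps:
E(M, 0 - 1*(-4))*f(-8) = 43*(-8) = -344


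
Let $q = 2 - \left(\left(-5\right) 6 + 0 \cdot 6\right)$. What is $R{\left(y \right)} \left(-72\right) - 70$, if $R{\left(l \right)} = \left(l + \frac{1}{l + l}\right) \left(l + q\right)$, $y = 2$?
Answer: $-5578$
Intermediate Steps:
$q = 32$ ($q = 2 - \left(-30 + 0\right) = 2 - -30 = 2 + 30 = 32$)
$R{\left(l \right)} = \left(32 + l\right) \left(l + \frac{1}{2 l}\right)$ ($R{\left(l \right)} = \left(l + \frac{1}{l + l}\right) \left(l + 32\right) = \left(l + \frac{1}{2 l}\right) \left(32 + l\right) = \left(32 + l\right) \left(l + \frac{1}{2 l}\right)$)
$R{\left(y \right)} \left(-72\right) - 70 = \left(\frac{1}{2} + 2^{2} + \frac{16}{2} + 32 \cdot 2\right) \left(-72\right) - 70 = \left(\frac{1}{2} + 4 + 16 \cdot \frac{1}{2} + 64\right) \left(-72\right) - 70 = \left(\frac{1}{2} + 4 + 8 + 64\right) \left(-72\right) - 70 = \frac{153}{2} \left(-72\right) - 70 = -5508 - 70 = -5578$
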